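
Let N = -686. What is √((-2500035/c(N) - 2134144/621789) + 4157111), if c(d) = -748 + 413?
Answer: 2*√1806948967487459147121/41659863 ≈ 2040.7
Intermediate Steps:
c(d) = -335
√((-2500035/c(N) - 2134144/621789) + 4157111) = √((-2500035/(-335) - 2134144/621789) + 4157111) = √((-2500035*(-1/335) - 2134144*1/621789) + 4157111) = √((500007/67 - 2134144/621789) + 4157111) = √(310755864875/41659863 + 4157111) = √(173495430600668/41659863) = 2*√1806948967487459147121/41659863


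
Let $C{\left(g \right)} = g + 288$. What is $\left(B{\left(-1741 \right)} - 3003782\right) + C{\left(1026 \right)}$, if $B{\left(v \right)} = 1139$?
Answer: $-3001329$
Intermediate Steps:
$C{\left(g \right)} = 288 + g$
$\left(B{\left(-1741 \right)} - 3003782\right) + C{\left(1026 \right)} = \left(1139 - 3003782\right) + \left(288 + 1026\right) = -3002643 + 1314 = -3001329$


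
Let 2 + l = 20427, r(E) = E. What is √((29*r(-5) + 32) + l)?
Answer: 2*√5078 ≈ 142.52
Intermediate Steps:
l = 20425 (l = -2 + 20427 = 20425)
√((29*r(-5) + 32) + l) = √((29*(-5) + 32) + 20425) = √((-145 + 32) + 20425) = √(-113 + 20425) = √20312 = 2*√5078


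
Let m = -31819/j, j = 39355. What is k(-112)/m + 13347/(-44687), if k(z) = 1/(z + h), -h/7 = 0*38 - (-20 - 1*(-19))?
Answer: -2869366946/9953269571 ≈ -0.28828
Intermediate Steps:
m = -31819/39355 ≈ -0.80851
h = -7 (h = -7*(0*38 - (-20 - 1*(-19))) = -7*(0 - (-20 + 19)) = -7*(0 - 1*(-1)) = -7*(0 + 1) = -7*1 = -7)
k(z) = 1/(-7 + z) (k(z) = 1/(z - 7) = 1/(-7 + z))
k(-112)/m + 13347/(-44687) = 1/((-7 - 112)*(-31819/39355)) + 13347/(-44687) = -39355/31819/(-119) + 13347*(-1/44687) = -1/119*(-39355/31819) - 13347/44687 = 2315/222733 - 13347/44687 = -2869366946/9953269571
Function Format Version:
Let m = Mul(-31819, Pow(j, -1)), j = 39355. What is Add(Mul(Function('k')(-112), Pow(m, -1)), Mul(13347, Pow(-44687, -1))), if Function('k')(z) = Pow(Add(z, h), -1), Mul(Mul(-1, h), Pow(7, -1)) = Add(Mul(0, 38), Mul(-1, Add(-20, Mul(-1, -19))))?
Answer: Rational(-2869366946, 9953269571) ≈ -0.28828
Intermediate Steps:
m = Rational(-31819, 39355) (m = Mul(-31819, Pow(39355, -1)) = Mul(-31819, Rational(1, 39355)) = Rational(-31819, 39355) ≈ -0.80851)
h = -7 (h = Mul(-7, Add(Mul(0, 38), Mul(-1, Add(-20, Mul(-1, -19))))) = Mul(-7, Add(0, Mul(-1, Add(-20, 19)))) = Mul(-7, Add(0, Mul(-1, -1))) = Mul(-7, Add(0, 1)) = Mul(-7, 1) = -7)
Function('k')(z) = Pow(Add(-7, z), -1) (Function('k')(z) = Pow(Add(z, -7), -1) = Pow(Add(-7, z), -1))
Add(Mul(Function('k')(-112), Pow(m, -1)), Mul(13347, Pow(-44687, -1))) = Add(Mul(Pow(Add(-7, -112), -1), Pow(Rational(-31819, 39355), -1)), Mul(13347, Pow(-44687, -1))) = Add(Mul(Pow(-119, -1), Rational(-39355, 31819)), Mul(13347, Rational(-1, 44687))) = Add(Mul(Rational(-1, 119), Rational(-39355, 31819)), Rational(-13347, 44687)) = Add(Rational(2315, 222733), Rational(-13347, 44687)) = Rational(-2869366946, 9953269571)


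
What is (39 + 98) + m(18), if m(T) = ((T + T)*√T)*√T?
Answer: 785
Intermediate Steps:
m(T) = 2*T² (m(T) = ((2*T)*√T)*√T = (2*T^(3/2))*√T = 2*T²)
(39 + 98) + m(18) = (39 + 98) + 2*18² = 137 + 2*324 = 137 + 648 = 785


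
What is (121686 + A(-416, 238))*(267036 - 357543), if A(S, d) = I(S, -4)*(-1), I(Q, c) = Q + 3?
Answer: -11050814193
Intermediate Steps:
I(Q, c) = 3 + Q
A(S, d) = -3 - S (A(S, d) = (3 + S)*(-1) = -3 - S)
(121686 + A(-416, 238))*(267036 - 357543) = (121686 + (-3 - 1*(-416)))*(267036 - 357543) = (121686 + (-3 + 416))*(-90507) = (121686 + 413)*(-90507) = 122099*(-90507) = -11050814193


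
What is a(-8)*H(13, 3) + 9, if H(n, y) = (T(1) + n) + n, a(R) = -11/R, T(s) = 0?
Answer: 179/4 ≈ 44.750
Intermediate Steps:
a(R) = -11/R
H(n, y) = 2*n (H(n, y) = (0 + n) + n = n + n = 2*n)
a(-8)*H(13, 3) + 9 = (-11/(-8))*(2*13) + 9 = -11*(-1/8)*26 + 9 = (11/8)*26 + 9 = 143/4 + 9 = 179/4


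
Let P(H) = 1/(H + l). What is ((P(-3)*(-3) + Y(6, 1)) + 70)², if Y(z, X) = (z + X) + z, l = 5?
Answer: 26569/4 ≈ 6642.3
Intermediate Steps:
Y(z, X) = X + 2*z (Y(z, X) = (X + z) + z = X + 2*z)
P(H) = 1/(5 + H) (P(H) = 1/(H + 5) = 1/(5 + H))
((P(-3)*(-3) + Y(6, 1)) + 70)² = ((-3/(5 - 3) + (1 + 2*6)) + 70)² = ((-3/2 + (1 + 12)) + 70)² = (((½)*(-3) + 13) + 70)² = ((-3/2 + 13) + 70)² = (23/2 + 70)² = (163/2)² = 26569/4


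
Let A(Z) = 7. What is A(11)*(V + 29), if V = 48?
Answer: 539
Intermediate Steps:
A(11)*(V + 29) = 7*(48 + 29) = 7*77 = 539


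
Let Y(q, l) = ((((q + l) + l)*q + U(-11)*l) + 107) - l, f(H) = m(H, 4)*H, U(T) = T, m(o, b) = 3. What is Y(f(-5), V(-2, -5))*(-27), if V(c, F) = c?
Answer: -11232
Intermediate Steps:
f(H) = 3*H
Y(q, l) = 107 - 12*l + q*(q + 2*l) (Y(q, l) = ((((q + l) + l)*q - 11*l) + 107) - l = ((((l + q) + l)*q - 11*l) + 107) - l = (((q + 2*l)*q - 11*l) + 107) - l = ((q*(q + 2*l) - 11*l) + 107) - l = ((-11*l + q*(q + 2*l)) + 107) - l = (107 - 11*l + q*(q + 2*l)) - l = 107 - 12*l + q*(q + 2*l))
Y(f(-5), V(-2, -5))*(-27) = (107 + (3*(-5))² - 12*(-2) + 2*(-2)*(3*(-5)))*(-27) = (107 + (-15)² + 24 + 2*(-2)*(-15))*(-27) = (107 + 225 + 24 + 60)*(-27) = 416*(-27) = -11232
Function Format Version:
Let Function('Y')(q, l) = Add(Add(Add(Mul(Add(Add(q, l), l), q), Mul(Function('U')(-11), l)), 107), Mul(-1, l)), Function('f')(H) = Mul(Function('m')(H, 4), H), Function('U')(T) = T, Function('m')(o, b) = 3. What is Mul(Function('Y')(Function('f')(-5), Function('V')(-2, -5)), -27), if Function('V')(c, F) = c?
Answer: -11232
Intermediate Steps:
Function('f')(H) = Mul(3, H)
Function('Y')(q, l) = Add(107, Mul(-12, l), Mul(q, Add(q, Mul(2, l)))) (Function('Y')(q, l) = Add(Add(Add(Mul(Add(Add(q, l), l), q), Mul(-11, l)), 107), Mul(-1, l)) = Add(Add(Add(Mul(Add(Add(l, q), l), q), Mul(-11, l)), 107), Mul(-1, l)) = Add(Add(Add(Mul(Add(q, Mul(2, l)), q), Mul(-11, l)), 107), Mul(-1, l)) = Add(Add(Add(Mul(q, Add(q, Mul(2, l))), Mul(-11, l)), 107), Mul(-1, l)) = Add(Add(Add(Mul(-11, l), Mul(q, Add(q, Mul(2, l)))), 107), Mul(-1, l)) = Add(Add(107, Mul(-11, l), Mul(q, Add(q, Mul(2, l)))), Mul(-1, l)) = Add(107, Mul(-12, l), Mul(q, Add(q, Mul(2, l)))))
Mul(Function('Y')(Function('f')(-5), Function('V')(-2, -5)), -27) = Mul(Add(107, Pow(Mul(3, -5), 2), Mul(-12, -2), Mul(2, -2, Mul(3, -5))), -27) = Mul(Add(107, Pow(-15, 2), 24, Mul(2, -2, -15)), -27) = Mul(Add(107, 225, 24, 60), -27) = Mul(416, -27) = -11232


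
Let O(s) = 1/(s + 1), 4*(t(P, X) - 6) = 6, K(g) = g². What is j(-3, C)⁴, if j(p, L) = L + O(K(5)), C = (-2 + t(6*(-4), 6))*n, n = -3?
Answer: 2097273616/28561 ≈ 73431.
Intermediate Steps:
t(P, X) = 15/2 (t(P, X) = 6 + (¼)*6 = 6 + 3/2 = 15/2)
O(s) = 1/(1 + s)
C = -33/2 (C = (-2 + 15/2)*(-3) = (11/2)*(-3) = -33/2 ≈ -16.500)
j(p, L) = 1/26 + L (j(p, L) = L + 1/(1 + 5²) = L + 1/(1 + 25) = L + 1/26 = 1/26 + L)
j(-3, C)⁴ = (1/26 - 33/2)⁴ = (-214/13)⁴ = 2097273616/28561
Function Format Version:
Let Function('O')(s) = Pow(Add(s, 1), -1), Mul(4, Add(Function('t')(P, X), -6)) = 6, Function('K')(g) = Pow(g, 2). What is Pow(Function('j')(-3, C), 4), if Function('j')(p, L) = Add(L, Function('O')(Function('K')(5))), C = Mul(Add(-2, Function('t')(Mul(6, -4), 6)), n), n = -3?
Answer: Rational(2097273616, 28561) ≈ 73431.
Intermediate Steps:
Function('t')(P, X) = Rational(15, 2) (Function('t')(P, X) = Add(6, Mul(Rational(1, 4), 6)) = Add(6, Rational(3, 2)) = Rational(15, 2))
Function('O')(s) = Pow(Add(1, s), -1)
C = Rational(-33, 2) (C = Mul(Add(-2, Rational(15, 2)), -3) = Mul(Rational(11, 2), -3) = Rational(-33, 2) ≈ -16.500)
Function('j')(p, L) = Add(Rational(1, 26), L) (Function('j')(p, L) = Add(L, Pow(Add(1, Pow(5, 2)), -1)) = Add(L, Pow(Add(1, 25), -1)) = Add(L, Pow(26, -1)) = Add(L, Rational(1, 26)) = Add(Rational(1, 26), L))
Pow(Function('j')(-3, C), 4) = Pow(Add(Rational(1, 26), Rational(-33, 2)), 4) = Pow(Rational(-214, 13), 4) = Rational(2097273616, 28561)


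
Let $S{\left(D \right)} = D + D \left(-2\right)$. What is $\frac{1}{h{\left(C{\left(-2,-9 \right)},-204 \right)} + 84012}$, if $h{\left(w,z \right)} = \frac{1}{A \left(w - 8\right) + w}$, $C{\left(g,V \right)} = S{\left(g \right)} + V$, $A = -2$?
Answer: $\frac{23}{1932277} \approx 1.1903 \cdot 10^{-5}$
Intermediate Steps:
$S{\left(D \right)} = - D$ ($S{\left(D \right)} = D - 2 D = - D$)
$C{\left(g,V \right)} = V - g$ ($C{\left(g,V \right)} = - g + V = V - g$)
$h{\left(w,z \right)} = \frac{1}{16 - w}$ ($h{\left(w,z \right)} = \frac{1}{- 2 \left(w - 8\right) + w} = \frac{1}{- 2 \left(-8 + w\right) + w} = \frac{1}{\left(16 - 2 w\right) + w} = \frac{1}{16 - w}$)
$\frac{1}{h{\left(C{\left(-2,-9 \right)},-204 \right)} + 84012} = \frac{1}{- \frac{1}{-16 - 7} + 84012} = \frac{1}{- \frac{1}{-23} + 84012} = \frac{1}{\left(-1\right) \left(- \frac{1}{23}\right) + 84012} = \frac{1}{\frac{1}{23} + 84012} = \frac{1}{\frac{1932277}{23}} = \frac{23}{1932277}$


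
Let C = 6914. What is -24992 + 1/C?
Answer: -172794687/6914 ≈ -24992.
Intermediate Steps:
-24992 + 1/C = -24992 + 1/6914 = -172794687/6914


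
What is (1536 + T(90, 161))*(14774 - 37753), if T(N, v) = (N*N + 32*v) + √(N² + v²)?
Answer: -339813452 - 22979*√34021 ≈ -3.4405e+8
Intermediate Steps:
T(N, v) = N² + √(N² + v²) + 32*v (T(N, v) = (N² + 32*v) + √(N² + v²) = N² + √(N² + v²) + 32*v)
(1536 + T(90, 161))*(14774 - 37753) = (1536 + (90² + √(90² + 161²) + 32*161))*(14774 - 37753) = (1536 + (8100 + √(8100 + 25921) + 5152))*(-22979) = (1536 + (8100 + √34021 + 5152))*(-22979) = (1536 + (13252 + √34021))*(-22979) = (14788 + √34021)*(-22979) = -339813452 - 22979*√34021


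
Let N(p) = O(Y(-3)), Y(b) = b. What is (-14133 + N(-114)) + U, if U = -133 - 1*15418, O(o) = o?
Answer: -29687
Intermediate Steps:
N(p) = -3
U = -15551 (U = -133 - 15418 = -15551)
(-14133 + N(-114)) + U = (-14133 - 3) - 15551 = -14136 - 15551 = -29687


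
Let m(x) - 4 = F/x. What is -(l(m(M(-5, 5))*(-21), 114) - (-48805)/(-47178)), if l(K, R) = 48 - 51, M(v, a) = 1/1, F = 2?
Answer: 190339/47178 ≈ 4.0345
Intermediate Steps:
M(v, a) = 1
m(x) = 4 + 2/x
l(K, R) = -3
-(l(m(M(-5, 5))*(-21), 114) - (-48805)/(-47178)) = -(-3 - (-48805)/(-47178)) = -(-3 - (-48805)*(-1)/47178) = -(-3 - 1*48805/47178) = -(-3 - 48805/47178) = -1*(-190339/47178) = 190339/47178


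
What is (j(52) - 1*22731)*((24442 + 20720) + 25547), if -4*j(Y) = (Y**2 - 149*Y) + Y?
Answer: -1519041447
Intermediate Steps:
j(Y) = 37*Y - Y**2/4 (j(Y) = -((Y**2 - 149*Y) + Y)/4 = -(Y**2 - 148*Y)/4 = 37*Y - Y**2/4)
(j(52) - 1*22731)*((24442 + 20720) + 25547) = ((1/4)*52*(148 - 1*52) - 1*22731)*((24442 + 20720) + 25547) = ((1/4)*52*(148 - 52) - 22731)*(45162 + 25547) = ((1/4)*52*96 - 22731)*70709 = (1248 - 22731)*70709 = -21483*70709 = -1519041447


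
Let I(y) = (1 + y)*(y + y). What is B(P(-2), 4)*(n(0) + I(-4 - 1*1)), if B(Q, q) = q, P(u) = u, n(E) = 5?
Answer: 180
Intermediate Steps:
I(y) = 2*y*(1 + y) (I(y) = (1 + y)*(2*y) = 2*y*(1 + y))
B(P(-2), 4)*(n(0) + I(-4 - 1*1)) = 4*(5 + 2*(-4 - 1*1)*(1 + (-4 - 1*1))) = 4*(5 + 2*(-4 - 1)*(1 + (-4 - 1))) = 4*(5 + 2*(-5)*(1 - 5)) = 4*(5 + 2*(-5)*(-4)) = 4*(5 + 40) = 4*45 = 180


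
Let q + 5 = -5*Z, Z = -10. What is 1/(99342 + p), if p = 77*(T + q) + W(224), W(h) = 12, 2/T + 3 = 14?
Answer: 1/102833 ≈ 9.7245e-6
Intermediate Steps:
T = 2/11 (T = 2/(-3 + 14) = 2/11 ≈ 0.18182)
q = 45 (q = -5 - 5*(-10) = -5 + 50 = 45)
p = 3491 (p = 77*(2/11 + 45) + 12 = 77*(497/11) + 12 = 3479 + 12 = 3491)
1/(99342 + p) = 1/(99342 + 3491) = 1/102833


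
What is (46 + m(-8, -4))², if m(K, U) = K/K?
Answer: 2209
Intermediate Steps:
m(K, U) = 1
(46 + m(-8, -4))² = (46 + 1)² = 47² = 2209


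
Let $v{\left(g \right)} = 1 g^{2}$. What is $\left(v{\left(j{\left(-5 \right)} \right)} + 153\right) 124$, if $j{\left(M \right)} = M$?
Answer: $22072$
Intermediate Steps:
$v{\left(g \right)} = g^{2}$
$\left(v{\left(j{\left(-5 \right)} \right)} + 153\right) 124 = \left(\left(-5\right)^{2} + 153\right) 124 = \left(25 + 153\right) 124 = 178 \cdot 124 = 22072$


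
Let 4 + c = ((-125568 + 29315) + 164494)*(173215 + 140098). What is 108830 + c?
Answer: 21380901259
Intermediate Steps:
c = 21380792429 (c = -4 + ((-125568 + 29315) + 164494)*(173215 + 140098) = -4 + (-96253 + 164494)*313313 = -4 + 68241*313313 = -4 + 21380792433 = 21380792429)
108830 + c = 108830 + 21380792429 = 21380901259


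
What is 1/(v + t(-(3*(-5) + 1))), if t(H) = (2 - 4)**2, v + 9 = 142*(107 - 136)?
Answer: -1/4123 ≈ -0.00024254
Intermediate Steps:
v = -4127 (v = -9 + 142*(107 - 136) = -9 + 142*(-29) = -9 - 4118 = -4127)
t(H) = 4 (t(H) = (-2)**2 = 4)
1/(v + t(-(3*(-5) + 1))) = 1/(-4127 + 4) = 1/(-4123) = -1/4123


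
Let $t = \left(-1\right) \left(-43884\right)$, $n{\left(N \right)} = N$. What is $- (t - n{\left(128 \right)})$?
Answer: $-43756$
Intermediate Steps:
$t = 43884$
$- (t - n{\left(128 \right)}) = - (43884 - 128) = \left(-1\right) 43756 = -43756$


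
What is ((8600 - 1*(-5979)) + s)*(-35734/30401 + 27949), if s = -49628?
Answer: -4254156567705/4343 ≈ -9.7954e+8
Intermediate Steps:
((8600 - 1*(-5979)) + s)*(-35734/30401 + 27949) = ((8600 - 1*(-5979)) - 49628)*(-35734/30401 + 27949) = ((8600 + 5979) - 49628)*(-35734*1/30401 + 27949) = (14579 - 49628)*(-35734/30401 + 27949) = -35049*849641815/30401 = -4254156567705/4343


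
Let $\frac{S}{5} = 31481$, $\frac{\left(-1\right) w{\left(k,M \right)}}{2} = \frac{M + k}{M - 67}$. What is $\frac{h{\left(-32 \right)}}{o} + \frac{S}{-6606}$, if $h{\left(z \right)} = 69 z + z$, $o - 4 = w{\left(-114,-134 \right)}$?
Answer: $- \frac{107955935}{72666} \approx -1485.6$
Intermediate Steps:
$w{\left(k,M \right)} = - \frac{2 \left(M + k\right)}{-67 + M}$ ($w{\left(k,M \right)} = - 2 \frac{M + k}{M - 67} = - 2 \frac{M + k}{-67 + M} = - \frac{2 \left(M + k\right)}{-67 + M}$)
$o = \frac{308}{201}$ ($o = 4 + \frac{2 \left(\left(-1\right) \left(-134\right) - -114\right)}{-67 - 134} = 4 + \frac{2 \left(134 + 114\right)}{-201} = 4 + 2 \left(- \frac{1}{201}\right) 248 = 4 - \frac{496}{201} = \frac{308}{201} \approx 1.5323$)
$S = 157405$ ($S = 5 \cdot 31481 = 157405$)
$h{\left(z \right)} = 70 z$
$\frac{h{\left(-32 \right)}}{o} + \frac{S}{-6606} = \frac{70 \left(-32\right)}{\frac{308}{201}} + \frac{157405}{-6606} = \left(-2240\right) \frac{201}{308} + 157405 \left(- \frac{1}{6606}\right) = - \frac{16080}{11} - \frac{157405}{6606} = - \frac{107955935}{72666}$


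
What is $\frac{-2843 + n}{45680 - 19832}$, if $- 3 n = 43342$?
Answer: $- \frac{51871}{77544} \approx -0.66892$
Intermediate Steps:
$n = - \frac{43342}{3}$ ($n = \left(- \frac{1}{3}\right) 43342 = - \frac{43342}{3} \approx -14447.0$)
$\frac{-2843 + n}{45680 - 19832} = \frac{-2843 - \frac{43342}{3}}{45680 - 19832} = - \frac{51871}{3 \left(45680 - 19832\right)} = - \frac{51871}{3 \cdot 25848} = \left(- \frac{51871}{3}\right) \frac{1}{25848} = - \frac{51871}{77544}$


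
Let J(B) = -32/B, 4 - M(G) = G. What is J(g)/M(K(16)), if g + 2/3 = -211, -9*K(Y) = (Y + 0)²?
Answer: 216/46355 ≈ 0.0046597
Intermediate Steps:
K(Y) = -Y²/9 (K(Y) = -(Y + 0)²/9 = -Y²/9)
g = -635/3 (g = -⅔ - 211 = -635/3 ≈ -211.67)
M(G) = 4 - G
J(g)/M(K(16)) = (-32/(-635/3))/(4 - (-1)*16²/9) = (-32*(-3/635))/(4 - (-1)*256/9) = 96/(635*(4 - 1*(-256/9))) = 96/(635*(4 + 256/9)) = 96/(635*(292/9)) = (96/635)*(9/292) = 216/46355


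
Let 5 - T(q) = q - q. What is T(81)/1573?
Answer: 5/1573 ≈ 0.0031786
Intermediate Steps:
T(q) = 5 (T(q) = 5 - (q - q) = 5 - 1*0 = 5 + 0 = 5)
T(81)/1573 = 5/1573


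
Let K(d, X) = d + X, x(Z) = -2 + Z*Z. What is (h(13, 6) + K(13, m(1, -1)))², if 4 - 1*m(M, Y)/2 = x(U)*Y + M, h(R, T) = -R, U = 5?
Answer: 2704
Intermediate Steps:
x(Z) = -2 + Z²
m(M, Y) = 8 - 46*Y - 2*M (m(M, Y) = 8 - 2*((-2 + 5²)*Y + M) = 8 - 2*((-2 + 25)*Y + M) = 8 - 2*(23*Y + M) = 8 - 2*(M + 23*Y) = 8 + (-46*Y - 2*M) = 8 - 46*Y - 2*M)
K(d, X) = X + d
(h(13, 6) + K(13, m(1, -1)))² = (-1*13 + ((8 - 46*(-1) - 2*1) + 13))² = (-13 + ((8 + 46 - 2) + 13))² = (-13 + (52 + 13))² = (-13 + 65)² = 52² = 2704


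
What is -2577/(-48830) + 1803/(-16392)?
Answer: -7633051/133403560 ≈ -0.057218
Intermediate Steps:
-2577/(-48830) + 1803/(-16392) = -2577*(-1/48830) + 1803*(-1/16392) = 2577/48830 - 601/5464 = -7633051/133403560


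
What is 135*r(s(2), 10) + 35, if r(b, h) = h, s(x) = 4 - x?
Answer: 1385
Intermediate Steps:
135*r(s(2), 10) + 35 = 135*10 + 35 = 1350 + 35 = 1385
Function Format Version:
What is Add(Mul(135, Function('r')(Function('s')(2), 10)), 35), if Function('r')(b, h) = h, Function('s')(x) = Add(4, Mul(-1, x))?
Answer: 1385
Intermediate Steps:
Add(Mul(135, Function('r')(Function('s')(2), 10)), 35) = Add(Mul(135, 10), 35) = Add(1350, 35) = 1385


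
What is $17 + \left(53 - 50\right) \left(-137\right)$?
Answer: $-394$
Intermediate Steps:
$17 + \left(53 - 50\right) \left(-137\right) = 17 + 3 \left(-137\right) = 17 - 411 = -394$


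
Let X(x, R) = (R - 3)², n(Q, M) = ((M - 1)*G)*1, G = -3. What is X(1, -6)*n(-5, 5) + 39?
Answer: -933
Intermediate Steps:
n(Q, M) = 3 - 3*M (n(Q, M) = ((M - 1)*(-3))*1 = ((-1 + M)*(-3))*1 = (3 - 3*M)*1 = 3 - 3*M)
X(x, R) = (-3 + R)²
X(1, -6)*n(-5, 5) + 39 = (-3 - 6)²*(3 - 3*5) + 39 = (-9)²*(3 - 15) + 39 = 81*(-12) + 39 = -972 + 39 = -933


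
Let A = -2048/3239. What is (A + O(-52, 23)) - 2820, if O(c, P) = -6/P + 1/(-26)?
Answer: -5463924525/1936922 ≈ -2820.9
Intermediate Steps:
O(c, P) = -1/26 - 6/P (O(c, P) = -6/P + 1*(-1/26) = -6/P - 1/26 = -1/26 - 6/P)
A = -2048/3239 (A = -2048*1/3239 = -2048/3239 ≈ -0.63229)
(A + O(-52, 23)) - 2820 = (-2048/3239 + (1/26)*(-156 - 1*23)/23) - 2820 = (-2048/3239 + (1/26)*(1/23)*(-156 - 23)) - 2820 = (-2048/3239 + (1/26)*(1/23)*(-179)) - 2820 = (-2048/3239 - 179/598) - 2820 = -1804485/1936922 - 2820 = -5463924525/1936922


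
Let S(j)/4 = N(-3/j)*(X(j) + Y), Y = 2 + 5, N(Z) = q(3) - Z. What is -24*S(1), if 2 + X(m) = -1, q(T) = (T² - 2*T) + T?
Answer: -3456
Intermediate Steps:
q(T) = T² - T
N(Z) = 6 - Z (N(Z) = 3*(-1 + 3) - Z = 3*2 - Z = 6 - Z)
X(m) = -3 (X(m) = -2 - 1 = -3)
Y = 7
S(j) = 96 + 48/j (S(j) = 4*((6 - (-3)/j)*(-3 + 7)) = 4*((6 + 3/j)*4) = 4*(24 + 12/j) = 96 + 48/j)
-24*S(1) = -24*(96 + 48/1) = -24*(96 + 48*1) = -24*(96 + 48) = -24*144 = -3456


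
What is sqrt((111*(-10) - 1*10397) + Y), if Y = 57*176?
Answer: 5*I*sqrt(59) ≈ 38.406*I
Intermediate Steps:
Y = 10032
sqrt((111*(-10) - 1*10397) + Y) = sqrt((111*(-10) - 1*10397) + 10032) = sqrt((-1110 - 10397) + 10032) = sqrt(-11507 + 10032) = sqrt(-1475) = 5*I*sqrt(59)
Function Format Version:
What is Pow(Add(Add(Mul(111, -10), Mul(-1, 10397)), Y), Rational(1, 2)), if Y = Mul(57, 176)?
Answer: Mul(5, I, Pow(59, Rational(1, 2))) ≈ Mul(38.406, I)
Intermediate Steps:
Y = 10032
Pow(Add(Add(Mul(111, -10), Mul(-1, 10397)), Y), Rational(1, 2)) = Pow(Add(Add(Mul(111, -10), Mul(-1, 10397)), 10032), Rational(1, 2)) = Pow(Add(Add(-1110, -10397), 10032), Rational(1, 2)) = Pow(Add(-11507, 10032), Rational(1, 2)) = Pow(-1475, Rational(1, 2)) = Mul(5, I, Pow(59, Rational(1, 2)))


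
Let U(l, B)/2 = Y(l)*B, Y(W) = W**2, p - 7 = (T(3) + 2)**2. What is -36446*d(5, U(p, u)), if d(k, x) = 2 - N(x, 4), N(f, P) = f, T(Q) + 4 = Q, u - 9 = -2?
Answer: 32582724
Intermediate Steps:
u = 7 (u = 9 - 2 = 7)
T(Q) = -4 + Q
p = 8 (p = 7 + ((-4 + 3) + 2)**2 = 7 + (-1 + 2)**2 = 7 + 1**2 = 7 + 1 = 8)
U(l, B) = 2*B*l**2 (U(l, B) = 2*(l**2*B) = 2*(B*l**2) = 2*B*l**2)
d(k, x) = 2 - x
-36446*d(5, U(p, u)) = -36446*(2 - 2*7*8**2) = -36446*(2 - 2*7*64) = -36446*(2 - 1*896) = -36446*(2 - 896) = -36446*(-894) = 32582724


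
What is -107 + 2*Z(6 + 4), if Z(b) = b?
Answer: -87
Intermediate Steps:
-107 + 2*Z(6 + 4) = -107 + 2*(6 + 4) = -107 + 2*10 = -107 + 20 = -87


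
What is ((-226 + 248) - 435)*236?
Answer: -97468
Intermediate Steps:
((-226 + 248) - 435)*236 = (22 - 435)*236 = -413*236 = -97468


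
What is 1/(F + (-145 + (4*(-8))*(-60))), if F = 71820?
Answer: 1/73595 ≈ 1.3588e-5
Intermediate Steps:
1/(F + (-145 + (4*(-8))*(-60))) = 1/(71820 + (-145 + (4*(-8))*(-60))) = 1/(71820 + (-145 - 32*(-60))) = 1/(71820 + (-145 + 1920)) = 1/(71820 + 1775) = 1/73595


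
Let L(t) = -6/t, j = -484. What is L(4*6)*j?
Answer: 121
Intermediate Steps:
L(4*6)*j = -6/(4*6)*(-484) = -6/24*(-484) = -6*1/24*(-484) = -1/4*(-484) = 121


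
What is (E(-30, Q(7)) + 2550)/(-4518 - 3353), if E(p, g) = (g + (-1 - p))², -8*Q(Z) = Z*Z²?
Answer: -175521/503744 ≈ -0.34843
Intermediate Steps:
Q(Z) = -Z³/8 (Q(Z) = -Z*Z²/8 = -Z³/8)
E(p, g) = (-1 + g - p)²
(E(-30, Q(7)) + 2550)/(-4518 - 3353) = ((1 - 30 - (-1)*7³/8)² + 2550)/(-4518 - 3353) = ((1 - 30 - (-1)*343/8)² + 2550)/(-7871) = ((1 - 30 - 1*(-343/8))² + 2550)*(-1/7871) = ((1 - 30 + 343/8)² + 2550)*(-1/7871) = ((111/8)² + 2550)*(-1/7871) = (12321/64 + 2550)*(-1/7871) = (175521/64)*(-1/7871) = -175521/503744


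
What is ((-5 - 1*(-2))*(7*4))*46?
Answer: -3864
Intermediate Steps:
((-5 - 1*(-2))*(7*4))*46 = ((-5 + 2)*28)*46 = -3*28*46 = -84*46 = -3864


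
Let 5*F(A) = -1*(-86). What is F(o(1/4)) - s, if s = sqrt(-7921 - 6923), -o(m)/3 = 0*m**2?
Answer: 86/5 - 2*I*sqrt(3711) ≈ 17.2 - 121.84*I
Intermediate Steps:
o(m) = 0 (o(m) = -0*m**2 = -3*0 = 0)
F(A) = 86/5 (F(A) = (-1*(-86))/5 = (1/5)*86 = 86/5)
s = 2*I*sqrt(3711) (s = sqrt(-14844) = 2*I*sqrt(3711) ≈ 121.84*I)
F(o(1/4)) - s = 86/5 - 2*I*sqrt(3711)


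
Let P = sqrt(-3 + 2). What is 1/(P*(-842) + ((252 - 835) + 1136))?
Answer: 553/1014773 + 842*I/1014773 ≈ 0.00054495 + 0.00082974*I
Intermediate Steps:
P = I (P = sqrt(-1) = I ≈ 1.0*I)
1/(P*(-842) + ((252 - 835) + 1136)) = 1/(I*(-842) + ((252 - 835) + 1136)) = 1/(-842*I + (-583 + 1136)) = 1/(-842*I + 553) = 1/(553 - 842*I) = (553 + 842*I)/1014773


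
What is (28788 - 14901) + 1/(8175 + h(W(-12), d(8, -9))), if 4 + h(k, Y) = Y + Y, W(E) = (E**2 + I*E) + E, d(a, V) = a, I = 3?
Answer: 113692870/8187 ≈ 13887.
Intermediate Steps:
W(E) = E**2 + 4*E (W(E) = (E**2 + 3*E) + E = E**2 + 4*E)
h(k, Y) = -4 + 2*Y (h(k, Y) = -4 + (Y + Y) = -4 + 2*Y)
(28788 - 14901) + 1/(8175 + h(W(-12), d(8, -9))) = (28788 - 14901) + 1/(8175 + (-4 + 2*8)) = 13887 + 1/(8175 + (-4 + 16)) = 13887 + 1/(8175 + 12) = 13887 + 1/8187 = 113692870/8187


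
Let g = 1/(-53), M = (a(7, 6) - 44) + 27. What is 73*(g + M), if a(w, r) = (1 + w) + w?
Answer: -7811/53 ≈ -147.38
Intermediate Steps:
a(w, r) = 1 + 2*w
M = -2 (M = ((1 + 2*7) - 44) + 27 = ((1 + 14) - 44) + 27 = (15 - 44) + 27 = -29 + 27 = -2)
g = -1/53 ≈ -0.018868
73*(g + M) = 73*(-1/53 - 2) = 73*(-107/53) = -7811/53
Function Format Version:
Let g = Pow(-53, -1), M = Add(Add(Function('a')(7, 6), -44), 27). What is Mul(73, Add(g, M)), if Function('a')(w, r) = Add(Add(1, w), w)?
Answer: Rational(-7811, 53) ≈ -147.38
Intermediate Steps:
Function('a')(w, r) = Add(1, Mul(2, w))
M = -2 (M = Add(Add(Add(1, Mul(2, 7)), -44), 27) = Add(Add(Add(1, 14), -44), 27) = Add(Add(15, -44), 27) = Add(-29, 27) = -2)
g = Rational(-1, 53) ≈ -0.018868
Mul(73, Add(g, M)) = Mul(73, Add(Rational(-1, 53), -2)) = Mul(73, Rational(-107, 53)) = Rational(-7811, 53)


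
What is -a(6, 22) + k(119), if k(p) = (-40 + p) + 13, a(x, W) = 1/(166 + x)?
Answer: 15823/172 ≈ 91.994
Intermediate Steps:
k(p) = -27 + p
-a(6, 22) + k(119) = -1/(166 + 6) + (-27 + 119) = -1/172 + 92 = 15823/172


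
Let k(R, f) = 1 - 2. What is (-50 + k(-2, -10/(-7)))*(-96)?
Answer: 4896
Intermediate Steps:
k(R, f) = -1
(-50 + k(-2, -10/(-7)))*(-96) = (-50 - 1)*(-96) = -51*(-96) = 4896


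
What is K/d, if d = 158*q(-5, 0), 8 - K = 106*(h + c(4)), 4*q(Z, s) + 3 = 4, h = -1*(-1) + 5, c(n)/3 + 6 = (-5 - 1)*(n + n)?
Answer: 33088/79 ≈ 418.84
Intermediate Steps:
c(n) = -18 - 36*n (c(n) = -18 + 3*((-5 - 1)*(n + n)) = -18 + 3*(-12*n) = -18 - 36*n)
h = 6 (h = 1 + 5 = 6)
q(Z, s) = ¼ (q(Z, s) = -¾ + (¼)*4 = -¾ + 1 = ¼)
K = 16544 (K = 8 - 106*(6 + (-18 - 36*4)) = 8 - 106*(6 + (-18 - 144)) = 8 - 106*(6 - 162) = 8 - 106*(-156) = 8 - 1*(-16536) = 8 + 16536 = 16544)
d = 79/2 (d = 158*(¼) = 79/2 ≈ 39.500)
K/d = 16544/(79/2) = 16544*(2/79) = 33088/79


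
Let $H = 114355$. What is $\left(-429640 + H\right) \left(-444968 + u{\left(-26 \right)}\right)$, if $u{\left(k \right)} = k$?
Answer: $140299933290$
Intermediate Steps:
$\left(-429640 + H\right) \left(-444968 + u{\left(-26 \right)}\right) = \left(-429640 + 114355\right) \left(-444968 - 26\right) = \left(-315285\right) \left(-444994\right) = 140299933290$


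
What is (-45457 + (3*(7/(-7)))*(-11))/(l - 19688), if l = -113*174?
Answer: 22712/19675 ≈ 1.1544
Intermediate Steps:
l = -19662
(-45457 + (3*(7/(-7)))*(-11))/(l - 19688) = (-45457 + (3*(7/(-7)))*(-11))/(-19662 - 19688) = (-45457 + (3*(7*(-⅐)))*(-11))/(-39350) = (-45457 + (3*(-1))*(-11))*(-1/39350) = (-45457 - 3*(-11))*(-1/39350) = (-45457 + 33)*(-1/39350) = -45424*(-1/39350) = 22712/19675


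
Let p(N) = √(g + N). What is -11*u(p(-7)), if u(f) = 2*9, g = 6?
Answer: -198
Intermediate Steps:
p(N) = √(6 + N)
u(f) = 18
-11*u(p(-7)) = -11*18 = -198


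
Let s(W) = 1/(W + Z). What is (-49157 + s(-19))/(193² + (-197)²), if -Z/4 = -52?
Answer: -4645336/7187481 ≈ -0.64631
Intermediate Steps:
Z = 208 (Z = -4*(-52) = 208)
s(W) = 1/(208 + W) (s(W) = 1/(W + 208) = 1/(208 + W))
(-49157 + s(-19))/(193² + (-197)²) = (-49157 + 1/(208 - 19))/(193² + (-197)²) = (-49157 + 1/189)/(37249 + 38809) = (-49157 + 1/189)/76058 = -9290672/189*1/76058 = -4645336/7187481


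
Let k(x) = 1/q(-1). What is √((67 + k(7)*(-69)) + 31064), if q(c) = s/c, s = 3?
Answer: √31154 ≈ 176.50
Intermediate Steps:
q(c) = 3/c
k(x) = -⅓ (k(x) = 1/(3/(-1)) = 1/(3*(-1)) = 1/(-3) = -⅓)
√((67 + k(7)*(-69)) + 31064) = √((67 - ⅓*(-69)) + 31064) = √((67 + 23) + 31064) = √(90 + 31064) = √31154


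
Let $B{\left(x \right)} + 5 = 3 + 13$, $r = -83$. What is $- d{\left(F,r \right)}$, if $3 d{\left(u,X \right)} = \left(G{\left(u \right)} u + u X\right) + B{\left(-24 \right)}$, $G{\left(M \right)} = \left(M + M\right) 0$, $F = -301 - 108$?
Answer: $- \frac{33958}{3} \approx -11319.0$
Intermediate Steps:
$F = -409$ ($F = -301 - 108 = -409$)
$B{\left(x \right)} = 11$ ($B{\left(x \right)} = -5 + \left(3 + 13\right) = -5 + 16 = 11$)
$G{\left(M \right)} = 0$ ($G{\left(M \right)} = 2 M 0 = 0$)
$d{\left(u,X \right)} = \frac{11}{3} + \frac{X u}{3}$ ($d{\left(u,X \right)} = \frac{\left(0 u + u X\right) + 11}{3} = \frac{\left(0 + X u\right) + 11}{3} = \frac{X u + 11}{3} = \frac{11 + X u}{3} = \frac{11}{3} + \frac{X u}{3}$)
$- d{\left(F,r \right)} = - (\frac{11}{3} + \frac{1}{3} \left(-83\right) \left(-409\right)) = - (\frac{11}{3} + \frac{33947}{3}) = \left(-1\right) \frac{33958}{3} = - \frac{33958}{3}$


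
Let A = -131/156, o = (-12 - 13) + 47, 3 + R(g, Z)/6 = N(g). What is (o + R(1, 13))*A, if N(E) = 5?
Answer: -2227/78 ≈ -28.551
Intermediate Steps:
R(g, Z) = 12 (R(g, Z) = -18 + 6*5 = -18 + 30 = 12)
o = 22 (o = -25 + 47 = 22)
A = -131/156 (A = -131*1/156 = -131/156 ≈ -0.83974)
(o + R(1, 13))*A = (22 + 12)*(-131/156) = 34*(-131/156) = -2227/78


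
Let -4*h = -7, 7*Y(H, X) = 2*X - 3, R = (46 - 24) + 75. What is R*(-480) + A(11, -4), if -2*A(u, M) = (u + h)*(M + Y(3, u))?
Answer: -2606901/56 ≈ -46552.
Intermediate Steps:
R = 97 (R = 22 + 75 = 97)
Y(H, X) = -3/7 + 2*X/7 (Y(H, X) = (2*X - 3)/7 = (-3 + 2*X)/7 = -3/7 + 2*X/7)
h = 7/4 (h = -1/4*(-7) = 7/4 ≈ 1.7500)
A(u, M) = -(7/4 + u)*(-3/7 + M + 2*u/7)/2 (A(u, M) = -(u + 7/4)*(M + (-3/7 + 2*u/7))/2 = -(7/4 + u)*(-3/7 + M + 2*u/7)/2)
R*(-480) + A(11, -4) = 97*(-480) + (3/8 - 7/8*(-4) - 1/7*11**2 - 1/28*11 - 1/2*(-4)*11) = -46560 + (3/8 + 7/2 - 1/7*121 - 11/28 + 22) = -46560 + (3/8 + 7/2 - 121/7 - 11/28 + 22) = -46560 + 459/56 = -2606901/56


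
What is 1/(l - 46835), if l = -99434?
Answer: -1/146269 ≈ -6.8367e-6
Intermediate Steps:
1/(l - 46835) = 1/(-99434 - 46835) = 1/(-146269) = -1/146269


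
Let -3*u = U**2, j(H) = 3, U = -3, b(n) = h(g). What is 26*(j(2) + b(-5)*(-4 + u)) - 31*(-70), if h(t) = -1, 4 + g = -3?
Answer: 2430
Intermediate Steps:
g = -7 (g = -4 - 3 = -7)
b(n) = -1
u = -3 (u = -1/3*(-3)**2 = -1/3*9 = -3)
26*(j(2) + b(-5)*(-4 + u)) - 31*(-70) = 26*(3 - (-4 - 3)) - 31*(-70) = 26*(3 - 1*(-7)) - 1*(-2170) = 26*(3 + 7) + 2170 = 26*10 + 2170 = 260 + 2170 = 2430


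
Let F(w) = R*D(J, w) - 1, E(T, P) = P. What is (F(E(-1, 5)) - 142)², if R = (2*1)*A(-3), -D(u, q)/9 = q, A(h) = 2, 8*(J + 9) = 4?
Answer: 104329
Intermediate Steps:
J = -17/2 (J = -9 + (⅛)*4 = -9 + ½ = -17/2 ≈ -8.5000)
D(u, q) = -9*q
R = 4 (R = (2*1)*2 = 2*2 = 4)
F(w) = -1 - 36*w (F(w) = 4*(-9*w) - 1 = -36*w - 1 = -1 - 36*w)
(F(E(-1, 5)) - 142)² = ((-1 - 36*5) - 142)² = ((-1 - 180) - 142)² = (-181 - 142)² = (-323)² = 104329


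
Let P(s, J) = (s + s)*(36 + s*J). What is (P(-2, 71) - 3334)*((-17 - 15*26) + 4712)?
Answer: -12527550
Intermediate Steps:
P(s, J) = 2*s*(36 + J*s) (P(s, J) = (2*s)*(36 + J*s) = 2*s*(36 + J*s))
(P(-2, 71) - 3334)*((-17 - 15*26) + 4712) = (2*(-2)*(36 + 71*(-2)) - 3334)*((-17 - 15*26) + 4712) = (2*(-2)*(36 - 142) - 3334)*((-17 - 390) + 4712) = (2*(-2)*(-106) - 3334)*(-407 + 4712) = (424 - 3334)*4305 = -2910*4305 = -12527550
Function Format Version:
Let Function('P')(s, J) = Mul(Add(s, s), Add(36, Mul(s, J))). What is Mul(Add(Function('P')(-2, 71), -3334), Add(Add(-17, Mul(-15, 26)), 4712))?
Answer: -12527550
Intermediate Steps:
Function('P')(s, J) = Mul(2, s, Add(36, Mul(J, s))) (Function('P')(s, J) = Mul(Mul(2, s), Add(36, Mul(J, s))) = Mul(2, s, Add(36, Mul(J, s))))
Mul(Add(Function('P')(-2, 71), -3334), Add(Add(-17, Mul(-15, 26)), 4712)) = Mul(Add(Mul(2, -2, Add(36, Mul(71, -2))), -3334), Add(Add(-17, Mul(-15, 26)), 4712)) = Mul(Add(Mul(2, -2, Add(36, -142)), -3334), Add(Add(-17, -390), 4712)) = Mul(Add(Mul(2, -2, -106), -3334), Add(-407, 4712)) = Mul(Add(424, -3334), 4305) = Mul(-2910, 4305) = -12527550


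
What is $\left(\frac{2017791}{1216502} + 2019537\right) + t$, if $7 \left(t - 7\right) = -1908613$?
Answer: $\frac{2125091114061}{1216502} \approx 1.7469 \cdot 10^{6}$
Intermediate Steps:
$t = -272652$ ($t = 7 + \frac{1}{7} \left(-1908613\right) = 7 - 272659 = -272652$)
$\left(\frac{2017791}{1216502} + 2019537\right) + t = \left(\frac{2017791}{1216502} + 2019537\right) - 272652 = \frac{2456772817365}{1216502} - 272652 = \frac{2125091114061}{1216502}$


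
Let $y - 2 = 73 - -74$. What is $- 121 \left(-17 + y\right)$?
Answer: $-15972$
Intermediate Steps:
$y = 149$ ($y = 2 + \left(73 - -74\right) = 2 + \left(73 + 74\right) = 2 + 147 = 149$)
$- 121 \left(-17 + y\right) = - 121 \left(-17 + 149\right) = \left(-121\right) 132 = -15972$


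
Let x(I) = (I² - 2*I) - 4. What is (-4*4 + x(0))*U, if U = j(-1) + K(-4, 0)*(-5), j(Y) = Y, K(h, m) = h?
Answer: -380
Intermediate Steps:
U = 19 (U = -1 - 4*(-5) = -1 + 20 = 19)
x(I) = -4 + I² - 2*I
(-4*4 + x(0))*U = (-4*4 + (-4 + 0² - 2*0))*19 = (-16 + (-4 + 0 + 0))*19 = (-16 - 4)*19 = -20*19 = -380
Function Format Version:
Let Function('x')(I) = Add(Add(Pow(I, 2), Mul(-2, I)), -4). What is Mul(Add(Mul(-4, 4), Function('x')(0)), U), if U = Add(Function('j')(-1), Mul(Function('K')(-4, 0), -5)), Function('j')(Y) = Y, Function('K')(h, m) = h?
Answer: -380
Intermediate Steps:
U = 19 (U = Add(-1, Mul(-4, -5)) = Add(-1, 20) = 19)
Function('x')(I) = Add(-4, Pow(I, 2), Mul(-2, I))
Mul(Add(Mul(-4, 4), Function('x')(0)), U) = Mul(Add(Mul(-4, 4), Add(-4, Pow(0, 2), Mul(-2, 0))), 19) = Mul(Add(-16, Add(-4, 0, 0)), 19) = Mul(Add(-16, -4), 19) = Mul(-20, 19) = -380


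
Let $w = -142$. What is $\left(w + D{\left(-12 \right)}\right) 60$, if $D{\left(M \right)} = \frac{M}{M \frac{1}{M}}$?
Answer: $-9240$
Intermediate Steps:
$D{\left(M \right)} = M$ ($D{\left(M \right)} = \frac{M}{1} = M 1 = M$)
$\left(w + D{\left(-12 \right)}\right) 60 = \left(-142 - 12\right) 60 = \left(-154\right) 60 = -9240$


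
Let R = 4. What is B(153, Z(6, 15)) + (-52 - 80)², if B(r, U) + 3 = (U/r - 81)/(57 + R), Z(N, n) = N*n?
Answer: 18064210/1037 ≈ 17420.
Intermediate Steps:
B(r, U) = -264/61 + U/(61*r) (B(r, U) = -3 + (U/r - 81)/(57 + 4) = -3 + (-81 + U/r)/61 = -3 + (-81 + U/r)*(1/61) = -3 + (-81/61 + U/(61*r)) = -264/61 + U/(61*r))
B(153, Z(6, 15)) + (-52 - 80)² = (1/61)*(6*15 - 264*153)/153 + (-52 - 80)² = (1/61)*(1/153)*(90 - 40392) + (-132)² = (1/61)*(1/153)*(-40302) + 17424 = -4478/1037 + 17424 = 18064210/1037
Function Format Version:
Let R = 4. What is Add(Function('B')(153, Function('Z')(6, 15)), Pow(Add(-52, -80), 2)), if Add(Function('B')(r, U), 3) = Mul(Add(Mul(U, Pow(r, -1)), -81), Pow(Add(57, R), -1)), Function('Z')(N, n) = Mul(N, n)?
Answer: Rational(18064210, 1037) ≈ 17420.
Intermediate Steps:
Function('B')(r, U) = Add(Rational(-264, 61), Mul(Rational(1, 61), U, Pow(r, -1))) (Function('B')(r, U) = Add(-3, Mul(Add(Mul(U, Pow(r, -1)), -81), Pow(Add(57, 4), -1))) = Add(-3, Mul(Add(-81, Mul(U, Pow(r, -1))), Pow(61, -1))) = Add(-3, Mul(Add(-81, Mul(U, Pow(r, -1))), Rational(1, 61))) = Add(-3, Add(Rational(-81, 61), Mul(Rational(1, 61), U, Pow(r, -1)))) = Add(Rational(-264, 61), Mul(Rational(1, 61), U, Pow(r, -1))))
Add(Function('B')(153, Function('Z')(6, 15)), Pow(Add(-52, -80), 2)) = Add(Mul(Rational(1, 61), Pow(153, -1), Add(Mul(6, 15), Mul(-264, 153))), Pow(Add(-52, -80), 2)) = Add(Mul(Rational(1, 61), Rational(1, 153), Add(90, -40392)), Pow(-132, 2)) = Add(Mul(Rational(1, 61), Rational(1, 153), -40302), 17424) = Add(Rational(-4478, 1037), 17424) = Rational(18064210, 1037)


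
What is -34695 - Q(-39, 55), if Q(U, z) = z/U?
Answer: -1353050/39 ≈ -34694.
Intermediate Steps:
-34695 - Q(-39, 55) = -34695 - 55/(-39) = -34695 - 55*(-1)/39 = -34695 - 1*(-55/39) = -34695 + 55/39 = -1353050/39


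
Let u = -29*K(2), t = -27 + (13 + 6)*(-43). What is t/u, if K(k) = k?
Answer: 422/29 ≈ 14.552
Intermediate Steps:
t = -844 (t = -27 + 19*(-43) = -27 - 817 = -844)
u = -58 (u = -29*2 = -58)
t/u = -844/(-58) = -844*(-1/58) = 422/29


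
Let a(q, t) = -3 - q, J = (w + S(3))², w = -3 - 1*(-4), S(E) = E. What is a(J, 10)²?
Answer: 361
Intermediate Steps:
w = 1 (w = -3 + 4 = 1)
J = 16 (J = (1 + 3)² = 4² = 16)
a(J, 10)² = (-3 - 1*16)² = (-3 - 16)² = (-19)² = 361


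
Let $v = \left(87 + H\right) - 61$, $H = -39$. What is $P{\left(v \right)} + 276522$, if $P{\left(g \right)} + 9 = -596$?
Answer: $275917$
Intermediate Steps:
$v = -13$ ($v = \left(87 - 39\right) - 61 = 48 - 61 = -13$)
$P{\left(g \right)} = -605$ ($P{\left(g \right)} = -9 - 596 = -605$)
$P{\left(v \right)} + 276522 = -605 + 276522 = 275917$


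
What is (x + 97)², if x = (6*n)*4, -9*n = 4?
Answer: 67081/9 ≈ 7453.4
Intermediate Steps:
n = -4/9 (n = -⅑*4 = -4/9 ≈ -0.44444)
x = -32/3 (x = (6*(-4/9))*4 = -8/3*4 = -32/3 ≈ -10.667)
(x + 97)² = (-32/3 + 97)² = (259/3)² = 67081/9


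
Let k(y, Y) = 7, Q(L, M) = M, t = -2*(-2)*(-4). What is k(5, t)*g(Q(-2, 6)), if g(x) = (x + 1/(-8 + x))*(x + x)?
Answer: 462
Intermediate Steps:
t = -16 (t = 4*(-4) = -16)
g(x) = 2*x*(x + 1/(-8 + x)) (g(x) = (x + 1/(-8 + x))*(2*x) = 2*x*(x + 1/(-8 + x)))
k(5, t)*g(Q(-2, 6)) = 7*(2*6*(1 + 6² - 8*6)/(-8 + 6)) = 7*(2*6*(1 + 36 - 48)/(-2)) = 7*(2*6*(-½)*(-11)) = 7*66 = 462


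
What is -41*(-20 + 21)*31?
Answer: -1271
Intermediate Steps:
-41*(-20 + 21)*31 = -41*1*31 = -41*31 = -1271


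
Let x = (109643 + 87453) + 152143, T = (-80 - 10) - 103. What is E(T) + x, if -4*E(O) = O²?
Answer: 1359707/4 ≈ 3.3993e+5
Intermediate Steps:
T = -193 (T = -90 - 103 = -193)
x = 349239 (x = 197096 + 152143 = 349239)
E(O) = -O²/4
E(T) + x = -¼*(-193)² + 349239 = -¼*37249 + 349239 = -37249/4 + 349239 = 1359707/4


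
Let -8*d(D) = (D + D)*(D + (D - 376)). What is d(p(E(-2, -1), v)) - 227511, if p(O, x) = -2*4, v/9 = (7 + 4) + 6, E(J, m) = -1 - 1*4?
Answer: -228295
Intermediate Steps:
E(J, m) = -5 (E(J, m) = -1 - 4 = -5)
v = 153 (v = 9*((7 + 4) + 6) = 9*(11 + 6) = 9*17 = 153)
p(O, x) = -8
d(D) = -D*(-376 + 2*D)/4 (d(D) = -(D + D)*(D + (D - 376))/8 = -2*D*(D + (-376 + D))/8 = -2*D*(-376 + 2*D)/8 = -D*(-376 + 2*D)/4)
d(p(E(-2, -1), v)) - 227511 = (½)*(-8)*(188 - 1*(-8)) - 227511 = (½)*(-8)*(188 + 8) - 227511 = (½)*(-8)*196 - 227511 = -784 - 227511 = -228295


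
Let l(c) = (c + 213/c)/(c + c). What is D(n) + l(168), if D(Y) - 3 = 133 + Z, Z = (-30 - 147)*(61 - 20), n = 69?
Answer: -133979257/18816 ≈ -7120.5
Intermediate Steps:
Z = -7257 (Z = -177*41 = -7257)
D(Y) = -7121 (D(Y) = 3 + (133 - 7257) = 3 - 7124 = -7121)
l(c) = (c + 213/c)/(2*c) (l(c) = (c + 213/c)/((2*c)) = (c + 213/c)*(1/(2*c)) = (c + 213/c)/(2*c))
D(n) + l(168) = -7121 + (½)*(213 + 168²)/168² = -7121 + (½)*(1/28224)*(213 + 28224) = -7121 + (½)*(1/28224)*28437 = -7121 + 9479/18816 = -133979257/18816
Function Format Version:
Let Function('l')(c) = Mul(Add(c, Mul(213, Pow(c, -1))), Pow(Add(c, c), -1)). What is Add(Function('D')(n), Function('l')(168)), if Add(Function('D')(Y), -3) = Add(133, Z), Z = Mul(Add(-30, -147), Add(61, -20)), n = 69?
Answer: Rational(-133979257, 18816) ≈ -7120.5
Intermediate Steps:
Z = -7257 (Z = Mul(-177, 41) = -7257)
Function('D')(Y) = -7121 (Function('D')(Y) = Add(3, Add(133, -7257)) = Add(3, -7124) = -7121)
Function('l')(c) = Mul(Rational(1, 2), Pow(c, -1), Add(c, Mul(213, Pow(c, -1)))) (Function('l')(c) = Mul(Add(c, Mul(213, Pow(c, -1))), Pow(Mul(2, c), -1)) = Mul(Add(c, Mul(213, Pow(c, -1))), Mul(Rational(1, 2), Pow(c, -1))) = Mul(Rational(1, 2), Pow(c, -1), Add(c, Mul(213, Pow(c, -1)))))
Add(Function('D')(n), Function('l')(168)) = Add(-7121, Mul(Rational(1, 2), Pow(168, -2), Add(213, Pow(168, 2)))) = Add(-7121, Mul(Rational(1, 2), Rational(1, 28224), Add(213, 28224))) = Add(-7121, Mul(Rational(1, 2), Rational(1, 28224), 28437)) = Add(-7121, Rational(9479, 18816)) = Rational(-133979257, 18816)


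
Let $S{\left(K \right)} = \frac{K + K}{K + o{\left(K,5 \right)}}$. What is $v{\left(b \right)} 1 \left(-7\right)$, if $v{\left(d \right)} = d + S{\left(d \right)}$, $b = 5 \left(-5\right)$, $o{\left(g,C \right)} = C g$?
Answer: $\frac{518}{3} \approx 172.67$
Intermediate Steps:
$b = -25$
$S{\left(K \right)} = \frac{1}{3}$ ($S{\left(K \right)} = \frac{K + K}{K + 5 K} = \frac{2 K}{6 K} = 2 K \frac{1}{6 K} = \frac{1}{3}$)
$v{\left(d \right)} = \frac{1}{3} + d$ ($v{\left(d \right)} = d + \frac{1}{3} = \frac{1}{3} + d$)
$v{\left(b \right)} 1 \left(-7\right) = \left(\frac{1}{3} - 25\right) 1 \left(-7\right) = \left(- \frac{74}{3}\right) 1 \left(-7\right) = \left(- \frac{74}{3}\right) \left(-7\right) = \frac{518}{3}$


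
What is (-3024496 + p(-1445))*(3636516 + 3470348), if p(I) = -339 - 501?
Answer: -21500651506304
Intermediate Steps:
p(I) = -840
(-3024496 + p(-1445))*(3636516 + 3470348) = (-3024496 - 840)*(3636516 + 3470348) = -3025336*7106864 = -21500651506304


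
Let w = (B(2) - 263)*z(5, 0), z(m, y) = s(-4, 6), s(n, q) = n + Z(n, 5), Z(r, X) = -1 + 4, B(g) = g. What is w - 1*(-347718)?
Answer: 347979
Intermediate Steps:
Z(r, X) = 3
s(n, q) = 3 + n (s(n, q) = n + 3 = 3 + n)
z(m, y) = -1 (z(m, y) = 3 - 4 = -1)
w = 261 (w = (2 - 263)*(-1) = -261*(-1) = 261)
w - 1*(-347718) = 261 - 1*(-347718) = 261 + 347718 = 347979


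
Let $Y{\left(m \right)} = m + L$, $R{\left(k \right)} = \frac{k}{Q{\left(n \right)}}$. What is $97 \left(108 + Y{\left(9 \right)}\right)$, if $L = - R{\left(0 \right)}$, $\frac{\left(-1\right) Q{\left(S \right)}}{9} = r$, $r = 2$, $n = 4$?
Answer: $11349$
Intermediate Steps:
$Q{\left(S \right)} = -18$ ($Q{\left(S \right)} = \left(-9\right) 2 = -18$)
$R{\left(k \right)} = - \frac{k}{18}$ ($R{\left(k \right)} = \frac{k}{-18} = k \left(- \frac{1}{18}\right) = - \frac{k}{18}$)
$L = 0$ ($L = - \frac{\left(-1\right) 0}{18} = \left(-1\right) 0 = 0$)
$Y{\left(m \right)} = m$ ($Y{\left(m \right)} = m + 0 = m$)
$97 \left(108 + Y{\left(9 \right)}\right) = 97 \left(108 + 9\right) = 97 \cdot 117 = 11349$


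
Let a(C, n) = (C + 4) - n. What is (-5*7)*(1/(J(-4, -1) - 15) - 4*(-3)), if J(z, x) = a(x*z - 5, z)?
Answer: -3325/8 ≈ -415.63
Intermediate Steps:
a(C, n) = 4 + C - n (a(C, n) = (4 + C) - n = 4 + C - n)
J(z, x) = -1 - z + x*z (J(z, x) = 4 + (x*z - 5) - z = 4 + (-5 + x*z) - z = -1 - z + x*z)
(-5*7)*(1/(J(-4, -1) - 15) - 4*(-3)) = (-5*7)*(1/((-1 - 1*(-4) - 1*(-4)) - 15) - 4*(-3)) = -35*(1/((-1 + 4 + 4) - 15) + 12) = -35*(1/(7 - 15) + 12) = -35*(1/(-8) + 12) = -35*(-⅛ + 12) = -35*95/8 = -3325/8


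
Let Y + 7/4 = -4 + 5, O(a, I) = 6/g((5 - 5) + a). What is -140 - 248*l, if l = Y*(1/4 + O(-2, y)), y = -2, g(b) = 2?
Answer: 929/2 ≈ 464.50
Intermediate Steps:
O(a, I) = 3 (O(a, I) = 6/2 = 6*(½) = 3)
Y = -¾ (Y = -7/4 + (-4 + 5) = -7/4 + 1 = -¾ ≈ -0.75000)
l = -39/16 (l = -3*(1/4 + 3)/4 = -3*(¼ + 3)/4 = -¾*13/4 = -39/16 ≈ -2.4375)
-140 - 248*l = -140 - 248*(-39/16) = -140 + 1209/2 = 929/2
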